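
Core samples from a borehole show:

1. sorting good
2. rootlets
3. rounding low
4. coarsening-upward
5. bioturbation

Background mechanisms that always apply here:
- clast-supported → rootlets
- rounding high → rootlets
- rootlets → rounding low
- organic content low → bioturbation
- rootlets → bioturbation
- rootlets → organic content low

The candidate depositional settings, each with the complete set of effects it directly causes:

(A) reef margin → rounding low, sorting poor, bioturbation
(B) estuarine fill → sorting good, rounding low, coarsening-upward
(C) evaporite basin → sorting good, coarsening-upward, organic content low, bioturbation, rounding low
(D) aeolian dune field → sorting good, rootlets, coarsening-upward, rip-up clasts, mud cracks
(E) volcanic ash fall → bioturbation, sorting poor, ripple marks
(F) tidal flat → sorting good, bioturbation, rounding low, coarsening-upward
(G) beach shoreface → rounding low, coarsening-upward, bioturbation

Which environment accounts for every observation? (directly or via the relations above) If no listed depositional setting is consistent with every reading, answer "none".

D

Checking each candidate against the observations:
(A) reef margin — sorting good NO; rootlets NO; rounding low yes; coarsening-upward NO; bioturbation yes
(B) estuarine fill — sorting good yes; rootlets NO; rounding low yes; coarsening-upward yes; bioturbation NO
(C) evaporite basin — sorting good yes; rootlets NO; rounding low yes; coarsening-upward yes; bioturbation yes
(D) aeolian dune field — sorting good yes; rootlets yes; rounding low yes (by rootlets → rounding low); coarsening-upward yes; bioturbation yes (by rootlets → bioturbation)
(E) volcanic ash fall — fails on sorting good, rootlets, rounding low, coarsening-upward (predicts sorting poor, not sorting good)
(F) tidal flat — does not account for rootlets
(G) beach shoreface — sorting good NO; rootlets NO; rounding low yes; coarsening-upward yes; bioturbation yes
(D) alone accounts for all the evidence.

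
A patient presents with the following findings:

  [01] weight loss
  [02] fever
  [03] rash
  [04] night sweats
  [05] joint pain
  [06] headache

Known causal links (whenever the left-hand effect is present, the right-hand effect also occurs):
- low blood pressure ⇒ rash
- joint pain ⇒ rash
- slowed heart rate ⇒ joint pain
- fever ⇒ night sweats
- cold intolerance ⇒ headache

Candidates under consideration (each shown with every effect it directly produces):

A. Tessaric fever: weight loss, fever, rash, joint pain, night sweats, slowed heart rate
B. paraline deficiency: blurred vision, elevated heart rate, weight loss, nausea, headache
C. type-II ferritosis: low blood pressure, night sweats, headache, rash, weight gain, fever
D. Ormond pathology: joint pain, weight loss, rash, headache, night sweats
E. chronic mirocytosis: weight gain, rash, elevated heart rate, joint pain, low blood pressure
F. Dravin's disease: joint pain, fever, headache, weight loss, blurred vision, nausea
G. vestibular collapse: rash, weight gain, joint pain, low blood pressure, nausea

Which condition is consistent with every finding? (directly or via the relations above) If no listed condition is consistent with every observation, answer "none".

F

Per-candidate check:
(A) Tessaric fever — does not account for headache
(B) paraline deficiency — weight loss yes; fever NO; rash NO; night sweats NO; joint pain NO; headache yes
(C) type-II ferritosis — fails on weight loss, joint pain (predicts weight gain, not weight loss)
(D) Ormond pathology — does not account for fever
(E) chronic mirocytosis — weight loss NO; fever NO; rash yes; night sweats NO; joint pain yes; headache NO
(F) Dravin's disease — weight loss yes; fever yes; rash yes (via joint pain → rash); night sweats yes (via fever → night sweats); joint pain yes; headache yes
(G) vestibular collapse — weight loss NO; fever NO; rash yes; night sweats NO; joint pain yes; headache NO
(F) alone accounts for all the evidence.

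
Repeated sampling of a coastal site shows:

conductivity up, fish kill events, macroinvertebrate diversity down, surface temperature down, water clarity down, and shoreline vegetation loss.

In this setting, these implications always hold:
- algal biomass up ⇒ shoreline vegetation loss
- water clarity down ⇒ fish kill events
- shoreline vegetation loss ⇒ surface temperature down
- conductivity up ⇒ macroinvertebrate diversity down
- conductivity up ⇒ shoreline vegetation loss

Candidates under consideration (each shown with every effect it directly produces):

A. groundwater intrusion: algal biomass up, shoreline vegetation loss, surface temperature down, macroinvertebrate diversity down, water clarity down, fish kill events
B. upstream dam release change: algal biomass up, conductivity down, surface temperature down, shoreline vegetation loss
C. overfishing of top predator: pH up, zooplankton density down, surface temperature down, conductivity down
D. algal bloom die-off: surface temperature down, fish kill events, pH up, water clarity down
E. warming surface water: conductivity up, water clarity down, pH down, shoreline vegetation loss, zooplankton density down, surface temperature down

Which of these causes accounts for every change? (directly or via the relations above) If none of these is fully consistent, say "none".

Per-candidate check:
(A) groundwater intrusion — does not account for conductivity up
(B) upstream dam release change — conductivity up miss; fish kill events miss; macroinvertebrate diversity down miss; surface temperature down match; water clarity down miss; shoreline vegetation loss match
(C) overfishing of top predator — fails on conductivity up, fish kill events, macroinvertebrate diversity down, water clarity down, shoreline vegetation loss (predicts conductivity down, not conductivity up)
(D) algal bloom die-off — does not account for conductivity up, macroinvertebrate diversity down, shoreline vegetation loss
(E) warming surface water — conductivity up match; fish kill events match (via water clarity down → fish kill events); macroinvertebrate diversity down match (via conductivity up → macroinvertebrate diversity down); surface temperature down match; water clarity down match; shoreline vegetation loss match
(E) is the only candidate with no mismatches.

E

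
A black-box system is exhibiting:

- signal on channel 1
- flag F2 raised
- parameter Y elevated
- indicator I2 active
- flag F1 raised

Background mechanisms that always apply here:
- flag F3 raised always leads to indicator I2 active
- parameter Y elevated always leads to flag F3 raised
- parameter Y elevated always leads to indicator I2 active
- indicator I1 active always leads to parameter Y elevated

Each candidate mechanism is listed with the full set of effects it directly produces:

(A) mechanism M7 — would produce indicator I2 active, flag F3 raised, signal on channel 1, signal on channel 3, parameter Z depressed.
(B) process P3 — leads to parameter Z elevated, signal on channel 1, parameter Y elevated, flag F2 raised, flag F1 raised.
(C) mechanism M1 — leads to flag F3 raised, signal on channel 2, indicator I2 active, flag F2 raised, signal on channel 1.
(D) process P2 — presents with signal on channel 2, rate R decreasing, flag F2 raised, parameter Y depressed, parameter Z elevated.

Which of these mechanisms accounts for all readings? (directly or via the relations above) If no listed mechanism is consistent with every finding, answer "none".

B

Testing each hypothesis:
(A) mechanism M7 — does not account for flag F2 raised, parameter Y elevated, flag F1 raised
(B) process P3 — signal on channel 1 yes; flag F2 raised yes; parameter Y elevated yes; indicator I2 active yes (via parameter Y elevated → indicator I2 active); flag F1 raised yes
(C) mechanism M1 — does not account for parameter Y elevated, flag F1 raised
(D) process P2 — fails on signal on channel 1, parameter Y elevated, indicator I2 active, flag F1 raised (predicts parameter Y depressed, not parameter Y elevated)
(B) is the only candidate with no mismatches.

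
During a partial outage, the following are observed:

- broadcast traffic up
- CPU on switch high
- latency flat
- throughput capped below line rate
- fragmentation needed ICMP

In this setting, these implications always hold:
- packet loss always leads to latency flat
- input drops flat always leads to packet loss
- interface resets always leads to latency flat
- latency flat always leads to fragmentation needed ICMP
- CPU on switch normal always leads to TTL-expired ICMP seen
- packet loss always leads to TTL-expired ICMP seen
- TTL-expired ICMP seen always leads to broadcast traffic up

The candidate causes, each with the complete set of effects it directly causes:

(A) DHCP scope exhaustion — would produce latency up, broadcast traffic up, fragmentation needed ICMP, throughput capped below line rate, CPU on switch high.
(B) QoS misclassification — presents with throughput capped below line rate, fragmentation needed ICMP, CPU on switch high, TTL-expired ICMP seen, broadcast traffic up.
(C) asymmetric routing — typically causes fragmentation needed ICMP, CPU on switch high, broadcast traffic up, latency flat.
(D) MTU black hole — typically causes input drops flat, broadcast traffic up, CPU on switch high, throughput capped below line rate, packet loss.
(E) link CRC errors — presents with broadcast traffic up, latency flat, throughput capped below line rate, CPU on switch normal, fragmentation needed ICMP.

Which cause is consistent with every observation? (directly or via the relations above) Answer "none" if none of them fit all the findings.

D

Testing each hypothesis:
(A) DHCP scope exhaustion — broadcast traffic up +; CPU on switch high +; latency flat -; throughput capped below line rate +; fragmentation needed ICMP +
(B) QoS misclassification — does not account for latency flat
(C) asymmetric routing — broadcast traffic up +; CPU on switch high +; latency flat +; throughput capped below line rate -; fragmentation needed ICMP +
(D) MTU black hole — accounts for every observation (latency flat by packet loss → latency flat)
(E) link CRC errors — broadcast traffic up +; CPU on switch high -; latency flat +; throughput capped below line rate +; fragmentation needed ICMP +
Only (D) is consistent with every observation.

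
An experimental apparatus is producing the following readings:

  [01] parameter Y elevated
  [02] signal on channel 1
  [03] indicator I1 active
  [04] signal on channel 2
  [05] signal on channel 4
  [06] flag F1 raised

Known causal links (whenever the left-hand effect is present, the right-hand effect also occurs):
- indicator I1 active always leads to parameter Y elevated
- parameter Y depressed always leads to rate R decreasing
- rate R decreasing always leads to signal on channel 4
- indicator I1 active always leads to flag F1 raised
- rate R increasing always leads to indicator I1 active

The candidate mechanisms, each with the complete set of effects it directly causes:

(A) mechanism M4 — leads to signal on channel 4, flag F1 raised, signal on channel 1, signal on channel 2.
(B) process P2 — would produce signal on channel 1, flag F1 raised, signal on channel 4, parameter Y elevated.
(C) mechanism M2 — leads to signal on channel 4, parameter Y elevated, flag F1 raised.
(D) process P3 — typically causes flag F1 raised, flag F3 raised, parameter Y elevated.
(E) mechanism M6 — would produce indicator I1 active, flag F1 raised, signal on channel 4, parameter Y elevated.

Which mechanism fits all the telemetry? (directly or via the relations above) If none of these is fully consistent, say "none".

none

Per-candidate check:
(A) mechanism M4 — parameter Y elevated NO; signal on channel 1 yes; indicator I1 active NO; signal on channel 2 yes; signal on channel 4 yes; flag F1 raised yes
(B) process P2 — does not account for indicator I1 active, signal on channel 2
(C) mechanism M2 — parameter Y elevated yes; signal on channel 1 NO; indicator I1 active NO; signal on channel 2 NO; signal on channel 4 yes; flag F1 raised yes
(D) process P3 — does not account for signal on channel 1, indicator I1 active, signal on channel 2, signal on channel 4
(E) mechanism M6 — parameter Y elevated yes; signal on channel 1 NO; indicator I1 active yes; signal on channel 2 NO; signal on channel 4 yes; flag F1 raised yes
Every candidate fails on at least one observation.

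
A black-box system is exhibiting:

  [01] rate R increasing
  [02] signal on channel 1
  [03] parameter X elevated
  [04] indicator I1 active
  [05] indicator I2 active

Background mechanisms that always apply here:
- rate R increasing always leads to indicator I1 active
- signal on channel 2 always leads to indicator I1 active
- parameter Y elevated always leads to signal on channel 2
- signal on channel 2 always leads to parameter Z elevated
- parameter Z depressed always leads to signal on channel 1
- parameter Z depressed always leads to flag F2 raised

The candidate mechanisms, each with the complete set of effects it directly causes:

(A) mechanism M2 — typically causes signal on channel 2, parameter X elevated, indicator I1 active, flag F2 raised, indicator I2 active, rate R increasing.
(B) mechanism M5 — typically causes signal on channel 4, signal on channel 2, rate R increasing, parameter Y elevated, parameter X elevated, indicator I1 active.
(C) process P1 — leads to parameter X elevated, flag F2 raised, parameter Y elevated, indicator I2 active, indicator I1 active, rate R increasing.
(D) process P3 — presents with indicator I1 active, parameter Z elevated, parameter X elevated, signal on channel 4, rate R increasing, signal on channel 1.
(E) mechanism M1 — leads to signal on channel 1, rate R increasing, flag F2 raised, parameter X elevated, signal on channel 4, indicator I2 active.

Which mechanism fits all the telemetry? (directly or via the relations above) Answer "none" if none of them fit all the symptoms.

E

For each candidate, compare predicted effects to what was observed:
(A) mechanism M2 — does not account for signal on channel 1
(B) mechanism M5 — rate R increasing yes; signal on channel 1 NO; parameter X elevated yes; indicator I1 active yes; indicator I2 active NO
(C) process P1 — does not account for signal on channel 1
(D) process P3 — does not account for indicator I2 active
(E) mechanism M1 — rate R increasing yes; signal on channel 1 yes; parameter X elevated yes; indicator I1 active yes (by rate R increasing → indicator I1 active); indicator I2 active yes
(E) is the only candidate with no mismatches.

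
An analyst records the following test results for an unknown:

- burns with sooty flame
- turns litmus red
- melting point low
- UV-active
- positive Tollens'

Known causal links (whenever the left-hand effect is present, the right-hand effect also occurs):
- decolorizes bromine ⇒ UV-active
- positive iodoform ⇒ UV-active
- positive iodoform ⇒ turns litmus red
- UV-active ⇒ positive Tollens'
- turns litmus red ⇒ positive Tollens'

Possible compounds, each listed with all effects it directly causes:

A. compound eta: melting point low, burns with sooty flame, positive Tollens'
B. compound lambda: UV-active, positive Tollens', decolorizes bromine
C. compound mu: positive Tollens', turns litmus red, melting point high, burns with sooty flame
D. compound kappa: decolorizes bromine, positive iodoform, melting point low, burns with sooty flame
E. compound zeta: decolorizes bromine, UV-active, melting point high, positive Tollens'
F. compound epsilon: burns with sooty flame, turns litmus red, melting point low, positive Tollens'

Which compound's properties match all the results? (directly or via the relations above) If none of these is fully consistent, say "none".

D

Per-candidate check:
(A) compound eta — burns with sooty flame ✓; turns litmus red ✗; melting point low ✓; UV-active ✗; positive Tollens' ✓
(B) compound lambda — burns with sooty flame ✗; turns litmus red ✗; melting point low ✗; UV-active ✓; positive Tollens' ✓
(C) compound mu — fails on melting point low, UV-active (predicts melting point high, not melting point low)
(D) compound kappa — burns with sooty flame ✓; turns litmus red ✓ (through positive iodoform → turns litmus red); melting point low ✓; UV-active ✓ (through decolorizes bromine → UV-active); positive Tollens' ✓ (through positive iodoform → turns litmus red → positive Tollens')
(E) compound zeta — fails on burns with sooty flame, turns litmus red, melting point low (predicts melting point high, not melting point low)
(F) compound epsilon — does not account for UV-active
(D) alone accounts for all the evidence.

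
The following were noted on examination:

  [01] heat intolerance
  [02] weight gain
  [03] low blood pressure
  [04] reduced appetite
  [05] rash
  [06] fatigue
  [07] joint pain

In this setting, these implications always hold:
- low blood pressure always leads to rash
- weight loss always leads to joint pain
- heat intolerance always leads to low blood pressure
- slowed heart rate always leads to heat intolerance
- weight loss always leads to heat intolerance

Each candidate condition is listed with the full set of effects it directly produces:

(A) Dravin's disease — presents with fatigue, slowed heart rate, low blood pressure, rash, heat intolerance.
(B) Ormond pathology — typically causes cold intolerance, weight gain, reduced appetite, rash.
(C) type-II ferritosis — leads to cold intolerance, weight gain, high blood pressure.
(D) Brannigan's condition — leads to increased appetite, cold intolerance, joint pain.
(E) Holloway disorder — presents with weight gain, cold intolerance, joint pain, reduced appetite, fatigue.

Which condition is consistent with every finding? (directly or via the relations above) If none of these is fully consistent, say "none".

Checking each candidate against the observations:
(A) Dravin's disease — does not account for weight gain, reduced appetite, joint pain
(B) Ormond pathology — fails on heat intolerance, low blood pressure, fatigue, joint pain (predicts cold intolerance, not heat intolerance)
(C) type-II ferritosis — heat intolerance ✗; weight gain ✓; low blood pressure ✗; reduced appetite ✗; rash ✗; fatigue ✗; joint pain ✗
(D) Brannigan's condition — fails on heat intolerance, weight gain, low blood pressure, reduced appetite, rash, fatigue (predicts cold intolerance, not heat intolerance; predicts increased appetite, not reduced appetite)
(E) Holloway disorder — heat intolerance ✗; weight gain ✓; low blood pressure ✗; reduced appetite ✓; rash ✗; fatigue ✓; joint pain ✓
None of the listed candidates fits everything.

none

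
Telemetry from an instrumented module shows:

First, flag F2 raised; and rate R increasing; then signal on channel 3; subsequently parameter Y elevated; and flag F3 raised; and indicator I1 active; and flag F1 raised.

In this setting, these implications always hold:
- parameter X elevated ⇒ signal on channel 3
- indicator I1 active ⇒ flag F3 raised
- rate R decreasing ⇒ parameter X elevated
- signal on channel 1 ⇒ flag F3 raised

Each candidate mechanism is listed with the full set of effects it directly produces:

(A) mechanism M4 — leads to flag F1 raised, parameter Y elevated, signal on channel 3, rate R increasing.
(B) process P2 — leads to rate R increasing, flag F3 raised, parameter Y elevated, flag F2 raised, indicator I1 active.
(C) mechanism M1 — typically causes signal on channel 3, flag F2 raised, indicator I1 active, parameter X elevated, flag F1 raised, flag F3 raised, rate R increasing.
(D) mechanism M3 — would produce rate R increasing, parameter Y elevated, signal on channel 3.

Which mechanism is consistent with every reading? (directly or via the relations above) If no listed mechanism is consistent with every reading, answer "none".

none

For each candidate, compare predicted effects to what was observed:
(A) mechanism M4 — flag F2 raised -; rate R increasing +; signal on channel 3 +; parameter Y elevated +; flag F3 raised -; indicator I1 active -; flag F1 raised +
(B) process P2 — flag F2 raised +; rate R increasing +; signal on channel 3 -; parameter Y elevated +; flag F3 raised +; indicator I1 active +; flag F1 raised -
(C) mechanism M1 — does not account for parameter Y elevated
(D) mechanism M3 — does not account for flag F2 raised, flag F3 raised, indicator I1 active, flag F1 raised
None of the listed candidates fits everything.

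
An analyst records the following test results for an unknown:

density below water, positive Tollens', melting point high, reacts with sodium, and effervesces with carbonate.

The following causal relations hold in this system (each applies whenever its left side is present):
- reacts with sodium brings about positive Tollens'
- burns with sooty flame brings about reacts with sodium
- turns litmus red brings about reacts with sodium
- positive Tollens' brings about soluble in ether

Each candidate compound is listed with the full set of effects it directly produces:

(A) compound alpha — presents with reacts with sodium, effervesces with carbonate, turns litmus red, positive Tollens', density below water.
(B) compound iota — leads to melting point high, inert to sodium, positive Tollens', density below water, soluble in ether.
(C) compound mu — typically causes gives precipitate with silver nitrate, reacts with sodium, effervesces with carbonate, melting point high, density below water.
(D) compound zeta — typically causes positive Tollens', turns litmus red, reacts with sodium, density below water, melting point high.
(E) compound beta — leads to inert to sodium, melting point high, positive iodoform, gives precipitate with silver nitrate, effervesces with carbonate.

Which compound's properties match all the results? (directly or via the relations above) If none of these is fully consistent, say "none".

Per-candidate check:
(A) compound alpha — does not account for melting point high
(B) compound iota — density below water +; positive Tollens' +; melting point high +; reacts with sodium -; effervesces with carbonate -
(C) compound mu — accounts for every observation (positive Tollens' by reacts with sodium → positive Tollens')
(D) compound zeta — does not account for effervesces with carbonate
(E) compound beta — density below water -; positive Tollens' -; melting point high +; reacts with sodium -; effervesces with carbonate +
(C) is the only candidate with no mismatches.

C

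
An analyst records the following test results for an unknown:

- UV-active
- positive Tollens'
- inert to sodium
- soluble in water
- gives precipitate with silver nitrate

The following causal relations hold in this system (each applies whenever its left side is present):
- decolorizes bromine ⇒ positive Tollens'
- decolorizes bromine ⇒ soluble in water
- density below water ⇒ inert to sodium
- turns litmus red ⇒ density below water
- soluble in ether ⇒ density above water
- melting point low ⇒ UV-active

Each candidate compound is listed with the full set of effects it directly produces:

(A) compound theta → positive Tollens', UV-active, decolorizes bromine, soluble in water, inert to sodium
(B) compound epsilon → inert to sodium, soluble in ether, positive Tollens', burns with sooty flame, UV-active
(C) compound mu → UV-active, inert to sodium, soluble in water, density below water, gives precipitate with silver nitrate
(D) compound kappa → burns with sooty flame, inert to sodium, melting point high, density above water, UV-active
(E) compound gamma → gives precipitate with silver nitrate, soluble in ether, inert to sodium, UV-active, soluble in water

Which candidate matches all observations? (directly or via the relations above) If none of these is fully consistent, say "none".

Per-candidate check:
(A) compound theta — does not account for gives precipitate with silver nitrate
(B) compound epsilon — does not account for soluble in water, gives precipitate with silver nitrate
(C) compound mu — UV-active +; positive Tollens' -; inert to sodium +; soluble in water +; gives precipitate with silver nitrate +
(D) compound kappa — UV-active +; positive Tollens' -; inert to sodium +; soluble in water -; gives precipitate with silver nitrate -
(E) compound gamma — UV-active +; positive Tollens' -; inert to sodium +; soluble in water +; gives precipitate with silver nitrate +
No candidate is consistent with all observations.

none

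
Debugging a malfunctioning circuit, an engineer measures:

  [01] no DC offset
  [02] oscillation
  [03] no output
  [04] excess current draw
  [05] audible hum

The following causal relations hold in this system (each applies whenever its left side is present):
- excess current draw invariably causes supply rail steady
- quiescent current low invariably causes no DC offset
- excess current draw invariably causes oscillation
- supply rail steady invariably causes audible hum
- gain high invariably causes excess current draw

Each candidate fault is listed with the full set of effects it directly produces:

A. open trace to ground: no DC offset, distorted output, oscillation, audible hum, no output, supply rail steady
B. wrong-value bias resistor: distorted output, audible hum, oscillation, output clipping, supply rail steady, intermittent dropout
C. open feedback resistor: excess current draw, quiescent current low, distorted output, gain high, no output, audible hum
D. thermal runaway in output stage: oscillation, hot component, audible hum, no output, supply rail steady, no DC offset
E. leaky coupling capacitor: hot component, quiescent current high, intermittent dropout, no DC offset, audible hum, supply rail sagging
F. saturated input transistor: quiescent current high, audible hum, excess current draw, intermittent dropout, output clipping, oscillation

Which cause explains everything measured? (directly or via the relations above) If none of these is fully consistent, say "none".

C

For each candidate, compare predicted effects to what was observed:
(A) open trace to ground — does not account for excess current draw
(B) wrong-value bias resistor — does not account for no DC offset, no output, excess current draw
(C) open feedback resistor — accounts for every observation (no DC offset through quiescent current low → no DC offset)
(D) thermal runaway in output stage — no DC offset +; oscillation +; no output +; excess current draw -; audible hum +
(E) leaky coupling capacitor — does not account for oscillation, no output, excess current draw
(F) saturated input transistor — no DC offset -; oscillation +; no output -; excess current draw +; audible hum +
(C) alone accounts for all the evidence.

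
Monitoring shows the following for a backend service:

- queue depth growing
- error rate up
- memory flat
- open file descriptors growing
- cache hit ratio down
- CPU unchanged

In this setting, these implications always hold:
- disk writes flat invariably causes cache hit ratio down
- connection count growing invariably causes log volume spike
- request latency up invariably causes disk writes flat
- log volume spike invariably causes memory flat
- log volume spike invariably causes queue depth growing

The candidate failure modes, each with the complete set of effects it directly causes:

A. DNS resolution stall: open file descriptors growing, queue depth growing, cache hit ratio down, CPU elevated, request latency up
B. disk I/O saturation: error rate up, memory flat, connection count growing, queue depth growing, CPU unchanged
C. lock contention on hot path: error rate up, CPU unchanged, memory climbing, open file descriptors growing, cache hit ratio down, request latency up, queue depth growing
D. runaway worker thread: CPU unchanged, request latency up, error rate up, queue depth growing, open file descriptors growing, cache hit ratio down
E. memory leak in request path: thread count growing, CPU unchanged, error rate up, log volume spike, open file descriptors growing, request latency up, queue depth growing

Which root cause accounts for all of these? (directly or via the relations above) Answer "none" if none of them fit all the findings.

Per-candidate check:
(A) DNS resolution stall — fails on error rate up, memory flat, CPU unchanged (predicts CPU elevated, not CPU unchanged)
(B) disk I/O saturation — does not account for open file descriptors growing, cache hit ratio down
(C) lock contention on hot path — queue depth growing match; error rate up match; memory flat miss; open file descriptors growing match; cache hit ratio down match; CPU unchanged match
(D) runaway worker thread — does not account for memory flat
(E) memory leak in request path — queue depth growing match; error rate up match; memory flat match (through log volume spike → memory flat); open file descriptors growing match; cache hit ratio down match (through request latency up → disk writes flat → cache hit ratio down); CPU unchanged match
(E) alone accounts for all the evidence.

E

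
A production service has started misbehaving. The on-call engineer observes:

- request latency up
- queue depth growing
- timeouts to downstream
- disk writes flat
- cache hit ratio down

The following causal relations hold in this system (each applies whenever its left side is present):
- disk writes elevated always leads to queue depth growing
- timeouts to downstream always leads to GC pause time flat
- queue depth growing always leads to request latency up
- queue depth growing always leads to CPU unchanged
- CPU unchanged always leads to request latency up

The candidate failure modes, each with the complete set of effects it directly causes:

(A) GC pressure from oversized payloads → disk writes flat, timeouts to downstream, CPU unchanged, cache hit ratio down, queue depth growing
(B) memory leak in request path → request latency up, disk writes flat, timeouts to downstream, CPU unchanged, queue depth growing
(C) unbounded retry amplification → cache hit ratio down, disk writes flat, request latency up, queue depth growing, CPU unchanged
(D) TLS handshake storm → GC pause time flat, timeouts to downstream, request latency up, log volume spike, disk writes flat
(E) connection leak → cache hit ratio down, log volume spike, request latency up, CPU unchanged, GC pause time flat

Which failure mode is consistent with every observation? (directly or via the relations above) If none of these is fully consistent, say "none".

A

Per-candidate check:
(A) GC pressure from oversized payloads — request latency up + (by CPU unchanged → request latency up); queue depth growing +; timeouts to downstream +; disk writes flat +; cache hit ratio down +
(B) memory leak in request path — request latency up +; queue depth growing +; timeouts to downstream +; disk writes flat +; cache hit ratio down -
(C) unbounded retry amplification — does not account for timeouts to downstream
(D) TLS handshake storm — does not account for queue depth growing, cache hit ratio down
(E) connection leak — request latency up +; queue depth growing -; timeouts to downstream -; disk writes flat -; cache hit ratio down +
Only (A) is consistent with every observation.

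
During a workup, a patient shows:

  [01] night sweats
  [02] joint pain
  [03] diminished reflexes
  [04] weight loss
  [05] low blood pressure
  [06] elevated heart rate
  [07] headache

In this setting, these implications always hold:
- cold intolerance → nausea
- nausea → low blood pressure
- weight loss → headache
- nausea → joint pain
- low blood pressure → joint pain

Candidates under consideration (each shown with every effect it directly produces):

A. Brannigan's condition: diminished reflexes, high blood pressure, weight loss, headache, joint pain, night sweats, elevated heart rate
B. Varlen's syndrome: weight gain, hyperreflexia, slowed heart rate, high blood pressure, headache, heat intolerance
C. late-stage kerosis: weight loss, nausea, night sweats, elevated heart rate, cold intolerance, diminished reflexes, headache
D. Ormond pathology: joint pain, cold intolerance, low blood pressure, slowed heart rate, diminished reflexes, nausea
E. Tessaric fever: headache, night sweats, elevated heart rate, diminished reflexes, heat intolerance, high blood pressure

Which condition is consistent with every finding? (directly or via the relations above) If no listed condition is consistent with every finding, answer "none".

C

Checking each candidate against the observations:
(A) Brannigan's condition — night sweats ✓; joint pain ✓; diminished reflexes ✓; weight loss ✓; low blood pressure ✗; elevated heart rate ✓; headache ✓
(B) Varlen's syndrome — night sweats ✗; joint pain ✗; diminished reflexes ✗; weight loss ✗; low blood pressure ✗; elevated heart rate ✗; headache ✓
(C) late-stage kerosis — night sweats ✓; joint pain ✓ (via nausea → joint pain); diminished reflexes ✓; weight loss ✓; low blood pressure ✓ (via nausea → low blood pressure); elevated heart rate ✓; headache ✓
(D) Ormond pathology — night sweats ✗; joint pain ✓; diminished reflexes ✓; weight loss ✗; low blood pressure ✓; elevated heart rate ✗; headache ✗
(E) Tessaric fever — fails on joint pain, weight loss, low blood pressure (predicts high blood pressure, not low blood pressure)
(C) is the only candidate with no mismatches.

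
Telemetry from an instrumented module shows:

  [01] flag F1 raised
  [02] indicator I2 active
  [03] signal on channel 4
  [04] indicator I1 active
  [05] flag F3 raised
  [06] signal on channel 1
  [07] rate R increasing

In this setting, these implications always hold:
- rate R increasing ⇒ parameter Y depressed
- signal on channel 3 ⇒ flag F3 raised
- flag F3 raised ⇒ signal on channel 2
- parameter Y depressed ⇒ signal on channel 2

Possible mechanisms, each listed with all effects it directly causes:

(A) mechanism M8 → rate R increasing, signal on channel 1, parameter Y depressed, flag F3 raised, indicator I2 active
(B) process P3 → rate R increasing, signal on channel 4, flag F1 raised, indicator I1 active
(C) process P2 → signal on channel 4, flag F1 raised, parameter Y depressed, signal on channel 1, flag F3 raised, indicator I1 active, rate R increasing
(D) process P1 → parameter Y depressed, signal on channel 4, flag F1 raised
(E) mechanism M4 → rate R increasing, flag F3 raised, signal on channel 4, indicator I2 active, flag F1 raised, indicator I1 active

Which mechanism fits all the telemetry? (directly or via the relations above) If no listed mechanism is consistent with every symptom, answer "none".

none

For each candidate, compare predicted effects to what was observed:
(A) mechanism M8 — flag F1 raised miss; indicator I2 active match; signal on channel 4 miss; indicator I1 active miss; flag F3 raised match; signal on channel 1 match; rate R increasing match
(B) process P3 — does not account for indicator I2 active, flag F3 raised, signal on channel 1
(C) process P2 — does not account for indicator I2 active
(D) process P1 — flag F1 raised match; indicator I2 active miss; signal on channel 4 match; indicator I1 active miss; flag F3 raised miss; signal on channel 1 miss; rate R increasing miss
(E) mechanism M4 — does not account for signal on channel 1
No candidate is consistent with all observations.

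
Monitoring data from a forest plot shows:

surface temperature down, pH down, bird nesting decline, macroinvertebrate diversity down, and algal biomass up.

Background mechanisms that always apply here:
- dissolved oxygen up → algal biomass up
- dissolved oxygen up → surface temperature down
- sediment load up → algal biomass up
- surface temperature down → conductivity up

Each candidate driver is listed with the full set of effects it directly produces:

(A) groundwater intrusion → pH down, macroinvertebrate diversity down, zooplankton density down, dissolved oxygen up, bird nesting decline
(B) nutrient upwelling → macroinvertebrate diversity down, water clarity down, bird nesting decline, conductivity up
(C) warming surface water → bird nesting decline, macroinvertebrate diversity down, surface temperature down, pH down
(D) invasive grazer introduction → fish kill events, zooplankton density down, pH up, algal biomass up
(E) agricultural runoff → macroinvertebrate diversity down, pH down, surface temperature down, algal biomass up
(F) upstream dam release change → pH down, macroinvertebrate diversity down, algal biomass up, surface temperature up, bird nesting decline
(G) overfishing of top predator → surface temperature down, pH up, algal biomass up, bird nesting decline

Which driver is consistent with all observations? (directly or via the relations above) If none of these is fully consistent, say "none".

A

For each candidate, compare predicted effects to what was observed:
(A) groundwater intrusion — surface temperature down yes (via dissolved oxygen up → surface temperature down); pH down yes; bird nesting decline yes; macroinvertebrate diversity down yes; algal biomass up yes (via dissolved oxygen up → algal biomass up)
(B) nutrient upwelling — surface temperature down NO; pH down NO; bird nesting decline yes; macroinvertebrate diversity down yes; algal biomass up NO
(C) warming surface water — surface temperature down yes; pH down yes; bird nesting decline yes; macroinvertebrate diversity down yes; algal biomass up NO
(D) invasive grazer introduction — surface temperature down NO; pH down NO; bird nesting decline NO; macroinvertebrate diversity down NO; algal biomass up yes
(E) agricultural runoff — does not account for bird nesting decline
(F) upstream dam release change — surface temperature down NO; pH down yes; bird nesting decline yes; macroinvertebrate diversity down yes; algal biomass up yes
(G) overfishing of top predator — surface temperature down yes; pH down NO; bird nesting decline yes; macroinvertebrate diversity down NO; algal biomass up yes
(A) alone accounts for all the evidence.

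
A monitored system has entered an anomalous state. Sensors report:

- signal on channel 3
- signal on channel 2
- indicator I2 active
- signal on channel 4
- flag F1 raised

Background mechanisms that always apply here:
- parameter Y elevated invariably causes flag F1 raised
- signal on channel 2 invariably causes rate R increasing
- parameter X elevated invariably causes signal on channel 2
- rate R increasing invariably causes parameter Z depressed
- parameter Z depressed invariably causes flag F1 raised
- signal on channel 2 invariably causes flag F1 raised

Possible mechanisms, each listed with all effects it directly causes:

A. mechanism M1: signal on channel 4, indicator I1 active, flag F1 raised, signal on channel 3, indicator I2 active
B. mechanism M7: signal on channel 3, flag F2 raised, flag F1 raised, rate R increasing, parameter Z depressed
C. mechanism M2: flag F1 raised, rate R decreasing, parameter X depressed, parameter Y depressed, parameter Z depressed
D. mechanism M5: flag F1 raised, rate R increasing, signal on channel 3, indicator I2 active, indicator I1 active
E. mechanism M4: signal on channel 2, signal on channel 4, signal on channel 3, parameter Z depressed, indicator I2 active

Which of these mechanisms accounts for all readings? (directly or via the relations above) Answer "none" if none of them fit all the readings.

Per-candidate check:
(A) mechanism M1 — does not account for signal on channel 2
(B) mechanism M7 — does not account for signal on channel 2, indicator I2 active, signal on channel 4
(C) mechanism M2 — does not account for signal on channel 3, signal on channel 2, indicator I2 active, signal on channel 4
(D) mechanism M5 — signal on channel 3 +; signal on channel 2 -; indicator I2 active +; signal on channel 4 -; flag F1 raised +
(E) mechanism M4 — signal on channel 3 +; signal on channel 2 +; indicator I2 active +; signal on channel 4 +; flag F1 raised + (via signal on channel 2 → flag F1 raised)
(E) alone accounts for all the evidence.

E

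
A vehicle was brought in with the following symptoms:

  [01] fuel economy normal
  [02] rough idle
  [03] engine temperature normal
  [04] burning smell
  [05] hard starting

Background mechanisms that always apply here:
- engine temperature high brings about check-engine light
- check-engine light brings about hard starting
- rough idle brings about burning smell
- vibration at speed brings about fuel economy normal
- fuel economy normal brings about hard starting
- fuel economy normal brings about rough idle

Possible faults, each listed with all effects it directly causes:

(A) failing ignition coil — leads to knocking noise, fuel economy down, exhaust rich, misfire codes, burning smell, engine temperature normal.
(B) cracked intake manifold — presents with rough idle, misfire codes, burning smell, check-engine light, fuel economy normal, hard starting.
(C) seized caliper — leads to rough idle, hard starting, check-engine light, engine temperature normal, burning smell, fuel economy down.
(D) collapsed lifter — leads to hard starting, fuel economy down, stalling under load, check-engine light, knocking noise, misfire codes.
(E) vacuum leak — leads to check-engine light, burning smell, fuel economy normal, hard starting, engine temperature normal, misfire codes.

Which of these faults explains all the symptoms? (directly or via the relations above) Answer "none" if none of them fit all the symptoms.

Testing each hypothesis:
(A) failing ignition coil — fails on fuel economy normal, rough idle, hard starting (predicts fuel economy down, not fuel economy normal)
(B) cracked intake manifold — fuel economy normal match; rough idle match; engine temperature normal miss; burning smell match; hard starting match
(C) seized caliper — fuel economy normal miss; rough idle match; engine temperature normal match; burning smell match; hard starting match
(D) collapsed lifter — fails on fuel economy normal, rough idle, engine temperature normal, burning smell (predicts fuel economy down, not fuel economy normal)
(E) vacuum leak — fuel economy normal match; rough idle match (by fuel economy normal → rough idle); engine temperature normal match; burning smell match; hard starting match
(E) alone accounts for all the evidence.

E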